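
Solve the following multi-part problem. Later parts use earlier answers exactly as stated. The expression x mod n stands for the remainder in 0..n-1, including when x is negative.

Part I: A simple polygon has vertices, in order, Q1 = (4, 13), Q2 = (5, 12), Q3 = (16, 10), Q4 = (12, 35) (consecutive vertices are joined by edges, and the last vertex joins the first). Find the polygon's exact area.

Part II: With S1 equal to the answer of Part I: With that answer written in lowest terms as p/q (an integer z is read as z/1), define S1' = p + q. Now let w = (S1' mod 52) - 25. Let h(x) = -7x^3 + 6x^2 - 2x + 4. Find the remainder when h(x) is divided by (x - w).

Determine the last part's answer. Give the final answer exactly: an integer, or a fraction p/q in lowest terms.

-18056

Part I: cross terms: (4*12 - 5*13)=-17, (5*10 - 16*12)=-142, (16*35 - 12*10)=440, (12*13 - 4*35)=16; twice the area = |297| = 297; area = 297/2; answer 297/2
Part II: S1 = 297/2; threaded value p + q = 299; w = 14; remainder = value at the root: -7*(14)^3 + 6*(14)^2 - 2*(14)^1 + 4 = (-19208) + (1176) + (-28) + (4) = -18056; answer -18056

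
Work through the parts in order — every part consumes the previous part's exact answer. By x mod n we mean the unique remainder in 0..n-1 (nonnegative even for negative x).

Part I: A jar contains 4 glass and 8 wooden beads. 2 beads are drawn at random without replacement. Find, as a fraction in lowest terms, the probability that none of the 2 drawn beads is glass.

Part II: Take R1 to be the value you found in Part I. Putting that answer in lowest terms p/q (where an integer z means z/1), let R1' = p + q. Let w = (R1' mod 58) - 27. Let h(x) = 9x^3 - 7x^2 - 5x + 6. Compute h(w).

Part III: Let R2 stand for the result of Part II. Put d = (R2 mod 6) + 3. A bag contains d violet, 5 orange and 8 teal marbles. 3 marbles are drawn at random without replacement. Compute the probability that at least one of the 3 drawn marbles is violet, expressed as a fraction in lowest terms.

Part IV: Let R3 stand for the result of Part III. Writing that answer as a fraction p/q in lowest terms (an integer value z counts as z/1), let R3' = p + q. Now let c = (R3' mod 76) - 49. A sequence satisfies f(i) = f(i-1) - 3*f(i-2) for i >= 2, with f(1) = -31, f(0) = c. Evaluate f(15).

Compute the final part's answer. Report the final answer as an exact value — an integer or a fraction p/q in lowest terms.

Part I: total draws C(12,2) = 66; favorable C(8,2) = 28; P = 14/33; answer 14/33
Part II: R1 = 14/33; threaded value p + q = 47; w = 20; 9*(20)^3 - 7*(20)^2 - 5*(20)^1 + 6 = (72000) + (-2800) + (-100) + (6) = 69106; answer 69106
Part III: R2 = 69106; d = 7; total draws C(20,3) = 1140; complement C(13,3) = 286; favorable 1140 - 286 = 854; P = 427/570; answer 427/570
Part IV: R3 = 427/570; threaded value p + q = 997; c = -40; f(2) = 1*(-31) - 3*(-40) = 89; iterating: f(2)=89, f(3)=182, f(4)=-85, f(5)=-631, f(6)=-376, f(7)=1517, f(8)=2645, f(9)=-1906, f(10)=-9841, f(11)=-4123, f(12)=25400, f(13)=37769, f(14)=-38431, f(15)=-151738; answer -151738

-151738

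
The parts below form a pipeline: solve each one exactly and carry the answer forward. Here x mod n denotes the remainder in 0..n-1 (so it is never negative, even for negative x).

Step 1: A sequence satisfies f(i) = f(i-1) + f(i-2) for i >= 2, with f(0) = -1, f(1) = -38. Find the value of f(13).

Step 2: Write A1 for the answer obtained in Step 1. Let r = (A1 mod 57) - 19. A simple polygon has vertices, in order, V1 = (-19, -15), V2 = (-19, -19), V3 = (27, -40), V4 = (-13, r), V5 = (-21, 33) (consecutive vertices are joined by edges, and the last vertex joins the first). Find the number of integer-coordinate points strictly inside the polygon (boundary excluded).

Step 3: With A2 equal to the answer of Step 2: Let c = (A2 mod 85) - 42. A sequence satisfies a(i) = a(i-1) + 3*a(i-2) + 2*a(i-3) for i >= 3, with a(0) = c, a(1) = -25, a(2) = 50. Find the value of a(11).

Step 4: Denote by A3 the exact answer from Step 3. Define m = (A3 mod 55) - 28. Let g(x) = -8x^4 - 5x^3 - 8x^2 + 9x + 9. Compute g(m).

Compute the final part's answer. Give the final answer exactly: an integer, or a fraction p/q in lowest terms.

-2182323

Step 1: f(2) = 1*(-38) + 1*(-1) = -39; iterating: f(2)=-39, f(3)=-77, f(4)=-116, f(5)=-193, f(6)=-309, f(7)=-502, f(8)=-811, f(9)=-1313, f(10)=-2124, f(11)=-3437, f(12)=-5561, f(13)=-8998; answer -8998
Step 2: A1 = -8998; r = -11; cross terms: (-19*-19 - -19*-15)=76, (-19*-40 - 27*-19)=1273, (27*-11 - -13*-40)=-817, (-13*33 - -21*-11)=-660, (-21*-15 - -19*33)=942; twice the area = |814| = 814; area = 407; boundary points = 4 + 1 + 1 + 4 + 2 = 12; strictly interior points = area - boundary/2 + 1 = 402; answer 402
Step 3: A2 = 402; c = 20; a(3) = 1*(50) + 3*(-25) + 2*(20) = 15; iterating: a(3)=15, a(4)=115, a(5)=260, a(6)=635, a(7)=1645, a(8)=4070, a(9)=10275, a(10)=25775, a(11)=64740; answer 64740
Step 4: A3 = 64740; m = -23; -8*(-23)^4 - 5*(-23)^3 - 8*(-23)^2 + 9*(-23)^1 + 9 = (-2238728) + (60835) + (-4232) + (-207) + (9) = -2182323; answer -2182323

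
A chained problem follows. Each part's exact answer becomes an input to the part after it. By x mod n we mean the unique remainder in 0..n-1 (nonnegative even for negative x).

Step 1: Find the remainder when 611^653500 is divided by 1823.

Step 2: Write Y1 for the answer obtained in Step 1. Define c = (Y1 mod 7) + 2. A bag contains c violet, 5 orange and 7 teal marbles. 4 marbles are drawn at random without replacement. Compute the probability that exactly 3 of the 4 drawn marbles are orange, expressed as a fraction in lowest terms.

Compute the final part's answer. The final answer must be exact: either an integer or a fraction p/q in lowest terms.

13/306

Step 1: squarings mod 1823: 611^1=611, 611^2=1429, 611^4=281, 611^8=572, 611^16=867, 611^32=613, 611^64=231, 611^128=494, 611^256=1577, 611^512=357, 611^1024=1662, 611^2048=399, 611^4096=600, 611^8192=869, 611^16384=439, 611^32768=1306, 611^65536=1131, 611^131072=1238, 611^262144=1324, 611^524288=1073; 611^653500 = 611^4 * 611^8 * 611^16 * 611^32 * 611^128 * 611^2048 * 611^4096 * 611^8192 * 611^16384 * 611^32768 * 611^65536 * 611^524288 = 1453 (mod 1823); answer 1453
Step 2: Y1 = 1453; c = 6; total draws C(18,4) = 3060; favorable C(5,3)*C(13,1) = 130; P = 13/306; answer 13/306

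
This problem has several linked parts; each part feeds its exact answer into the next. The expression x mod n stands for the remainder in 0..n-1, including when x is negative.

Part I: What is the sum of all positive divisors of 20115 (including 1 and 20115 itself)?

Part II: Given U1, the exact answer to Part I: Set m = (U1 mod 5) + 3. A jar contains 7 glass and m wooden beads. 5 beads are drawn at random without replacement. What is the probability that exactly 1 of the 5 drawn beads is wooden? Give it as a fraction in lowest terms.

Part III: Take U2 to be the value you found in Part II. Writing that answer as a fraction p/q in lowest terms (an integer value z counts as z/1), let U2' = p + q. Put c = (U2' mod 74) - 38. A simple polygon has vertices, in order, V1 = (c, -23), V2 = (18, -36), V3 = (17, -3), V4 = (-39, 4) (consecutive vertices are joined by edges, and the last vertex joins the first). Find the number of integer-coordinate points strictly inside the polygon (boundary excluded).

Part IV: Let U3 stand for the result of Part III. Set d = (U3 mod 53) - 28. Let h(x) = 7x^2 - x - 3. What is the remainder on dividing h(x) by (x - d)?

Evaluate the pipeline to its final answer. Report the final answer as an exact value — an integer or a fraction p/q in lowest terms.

1773

Part I: 20115 = 3^3 * 5 * 149; sigma = (1 + 3 + 9 + 27) * (1 + 5) * (1 + 149) = 40 * 6 * 150 = 36000; answer 36000
Part II: U1 = 36000; m = 3; total draws C(10,5) = 252; favorable C(3,1)*C(7,4) = 105; P = 5/12; answer 5/12
Part III: U2 = 5/12; threaded value p + q = 17; c = -21; cross terms: (-21*-36 - 18*-23)=1170, (18*-3 - 17*-36)=558, (17*4 - -39*-3)=-49, (-39*-23 - -21*4)=981; twice the area = |2660| = 2660; area = 1330; boundary points = 13 + 1 + 7 + 9 = 30; strictly interior points = area - boundary/2 + 1 = 1316; answer 1316
Part IV: U3 = 1316; d = 16; remainder = value at the root: 7*(16)^2 - 1*(16)^1 - 3 = (1792) + (-16) + (-3) = 1773; answer 1773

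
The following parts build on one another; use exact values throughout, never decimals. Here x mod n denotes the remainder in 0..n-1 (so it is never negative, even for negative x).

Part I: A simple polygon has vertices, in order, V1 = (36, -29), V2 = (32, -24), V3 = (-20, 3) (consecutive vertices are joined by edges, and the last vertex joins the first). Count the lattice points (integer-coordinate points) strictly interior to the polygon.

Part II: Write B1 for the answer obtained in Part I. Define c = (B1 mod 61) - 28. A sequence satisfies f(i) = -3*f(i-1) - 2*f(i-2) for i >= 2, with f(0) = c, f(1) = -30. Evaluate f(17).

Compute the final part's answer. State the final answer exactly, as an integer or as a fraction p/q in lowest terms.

-6160320

Part I: cross terms: (36*-24 - 32*-29)=64, (32*3 - -20*-24)=-384, (-20*-29 - 36*3)=472; twice the area = |152| = 152; area = 76; boundary points = 1 + 1 + 8 = 10; strictly interior points = area - boundary/2 + 1 = 72; answer 72
Part II: B1 = 72; c = -17; f(2) = -3*(-30) - 2*(-17) = 124; iterating: f(2)=124, f(3)=-312, f(4)=688, f(5)=-1440, f(6)=2944, f(7)=-5952, f(8)=11968, f(9)=-24000, f(10)=48064, f(11)=-96192, f(12)=192448, f(13)=-384960, f(14)=769984, f(15)=-1540032, f(16)=3080128, f(17)=-6160320; answer -6160320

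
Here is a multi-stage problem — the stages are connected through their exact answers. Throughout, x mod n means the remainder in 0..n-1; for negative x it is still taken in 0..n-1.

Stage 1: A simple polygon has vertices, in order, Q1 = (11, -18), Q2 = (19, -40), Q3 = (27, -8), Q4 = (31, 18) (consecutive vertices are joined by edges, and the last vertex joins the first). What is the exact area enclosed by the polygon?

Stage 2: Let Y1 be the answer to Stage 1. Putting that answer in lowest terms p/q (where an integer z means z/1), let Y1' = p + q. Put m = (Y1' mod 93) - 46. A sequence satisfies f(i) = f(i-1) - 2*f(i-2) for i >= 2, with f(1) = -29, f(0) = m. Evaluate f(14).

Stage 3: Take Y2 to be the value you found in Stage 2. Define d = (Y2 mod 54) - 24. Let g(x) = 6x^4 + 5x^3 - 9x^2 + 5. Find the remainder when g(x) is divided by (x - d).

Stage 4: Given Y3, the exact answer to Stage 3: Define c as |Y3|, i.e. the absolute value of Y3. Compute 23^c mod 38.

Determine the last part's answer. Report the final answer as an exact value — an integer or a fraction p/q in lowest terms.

Stage 1: cross terms: (11*-40 - 19*-18)=-98, (19*-8 - 27*-40)=928, (27*18 - 31*-8)=734, (31*-18 - 11*18)=-756; twice the area = |808| = 808; area = 404; answer 404
Stage 2: Y1 = 404; threaded value p + q = 405; m = -13; f(2) = 1*(-29) - 2*(-13) = -3; iterating: f(2)=-3, f(3)=55, f(4)=61, f(5)=-49, f(6)=-171, f(7)=-73, f(8)=269, f(9)=415, f(10)=-123, f(11)=-953, f(12)=-707, f(13)=1199, f(14)=2613; answer 2613
Stage 3: Y2 = 2613; d = -3; remainder = value at the root: 6*(-3)^4 + 5*(-3)^3 - 9*(-3)^2 + 5 = (486) + (-135) + (-81) + (5) = 275; answer 275
Stage 4: Y3 = 275; c = 275; squarings mod 38: 23^1=23, 23^2=35, 23^4=9, 23^8=5, 23^16=25, 23^32=17, 23^64=23, 23^128=35, 23^256=9; 23^275 = 23^1 * 23^2 * 23^16 * 23^256 = 17 (mod 38); answer 17

17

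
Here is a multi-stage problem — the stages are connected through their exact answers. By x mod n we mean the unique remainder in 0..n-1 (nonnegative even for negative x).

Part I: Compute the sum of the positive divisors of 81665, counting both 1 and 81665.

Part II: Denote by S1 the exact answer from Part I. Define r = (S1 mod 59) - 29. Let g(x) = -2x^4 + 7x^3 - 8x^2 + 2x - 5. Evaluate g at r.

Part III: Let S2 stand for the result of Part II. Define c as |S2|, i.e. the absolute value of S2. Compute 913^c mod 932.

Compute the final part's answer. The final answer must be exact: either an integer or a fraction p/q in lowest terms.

Part I: 81665 = 5 * 16333; sigma = (1 + 5) * (1 + 16333) = 6 * 16334 = 98004; answer 98004
Part II: S1 = 98004; r = -24; -2*(-24)^4 + 7*(-24)^3 - 8*(-24)^2 + 2*(-24)^1 - 5 = (-663552) + (-96768) + (-4608) + (-48) + (-5) = -764981; answer -764981
Part III: S2 = -764981; c = 764981; squarings mod 932: 913^1=913, 913^2=361, 913^4=773, 913^8=117, 913^16=641, 913^32=801, 913^64=385, 913^128=37, 913^256=437, 913^512=841, 913^1024=825, 913^2048=265, 913^4096=325, 913^8192=309, 913^16384=417, 913^32768=537, 913^65536=381, 913^131072=701, 913^262144=237, 913^524288=249; 913^764981 = 913^1 * 913^4 * 913^16 * 913^32 * 913^1024 * 913^2048 * 913^8192 * 913^32768 * 913^65536 * 913^131072 * 913^524288 = 557 (mod 932); answer 557

557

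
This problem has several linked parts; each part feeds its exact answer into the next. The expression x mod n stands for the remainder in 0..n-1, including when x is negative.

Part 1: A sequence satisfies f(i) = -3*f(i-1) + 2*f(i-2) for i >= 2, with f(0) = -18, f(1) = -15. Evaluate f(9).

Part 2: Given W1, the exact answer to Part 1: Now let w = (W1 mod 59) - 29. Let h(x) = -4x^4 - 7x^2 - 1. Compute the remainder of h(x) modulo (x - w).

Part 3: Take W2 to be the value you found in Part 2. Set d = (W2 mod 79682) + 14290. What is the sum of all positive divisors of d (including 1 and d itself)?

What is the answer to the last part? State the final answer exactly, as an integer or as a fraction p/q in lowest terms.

138096

Part 1: f(2) = -3*(-15) + 2*(-18) = 9; iterating: f(2)=9, f(3)=-57, f(4)=189, f(5)=-681, f(6)=2421, f(7)=-8625, f(8)=30717, f(9)=-109401; answer -109401
Part 2: W1 = -109401; w = 15; remainder = value at the root: -4*(15)^4 - 7*(15)^2 - 1 = (-202500) + (-1575) + (-1) = -204076; answer -204076
Part 3: W2 = -204076; d = 49260; 49260 = 2^2 * 3 * 5 * 821; sigma = (1 + 2 + 4) * (1 + 3) * (1 + 5) * (1 + 821) = 7 * 4 * 6 * 822 = 138096; answer 138096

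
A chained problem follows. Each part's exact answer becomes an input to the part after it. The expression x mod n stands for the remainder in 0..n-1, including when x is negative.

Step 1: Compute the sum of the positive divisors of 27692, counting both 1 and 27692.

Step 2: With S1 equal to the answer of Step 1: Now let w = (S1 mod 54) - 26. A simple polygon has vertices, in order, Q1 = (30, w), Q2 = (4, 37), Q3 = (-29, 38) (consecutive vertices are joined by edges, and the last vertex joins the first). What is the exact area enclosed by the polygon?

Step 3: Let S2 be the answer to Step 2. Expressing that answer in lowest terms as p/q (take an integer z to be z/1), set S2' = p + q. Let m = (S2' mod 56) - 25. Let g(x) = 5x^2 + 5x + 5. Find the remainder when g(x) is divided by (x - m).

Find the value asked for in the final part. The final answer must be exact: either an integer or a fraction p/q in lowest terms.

Step 1: 27692 = 2^2 * 7 * 23 * 43; sigma = (1 + 2 + 4) * (1 + 7) * (1 + 23) * (1 + 43) = 7 * 8 * 24 * 44 = 59136; answer 59136
Step 2: S1 = 59136; w = -20; cross terms: (30*37 - 4*-20)=1190, (4*38 - -29*37)=1225, (-29*-20 - 30*38)=-560; twice the area = |1855| = 1855; area = 1855/2; answer 1855/2
Step 3: S2 = 1855/2; threaded value p + q = 1857; m = -16; remainder = value at the root: 5*(-16)^2 + 5*(-16)^1 + 5 = (1280) + (-80) + (5) = 1205; answer 1205

1205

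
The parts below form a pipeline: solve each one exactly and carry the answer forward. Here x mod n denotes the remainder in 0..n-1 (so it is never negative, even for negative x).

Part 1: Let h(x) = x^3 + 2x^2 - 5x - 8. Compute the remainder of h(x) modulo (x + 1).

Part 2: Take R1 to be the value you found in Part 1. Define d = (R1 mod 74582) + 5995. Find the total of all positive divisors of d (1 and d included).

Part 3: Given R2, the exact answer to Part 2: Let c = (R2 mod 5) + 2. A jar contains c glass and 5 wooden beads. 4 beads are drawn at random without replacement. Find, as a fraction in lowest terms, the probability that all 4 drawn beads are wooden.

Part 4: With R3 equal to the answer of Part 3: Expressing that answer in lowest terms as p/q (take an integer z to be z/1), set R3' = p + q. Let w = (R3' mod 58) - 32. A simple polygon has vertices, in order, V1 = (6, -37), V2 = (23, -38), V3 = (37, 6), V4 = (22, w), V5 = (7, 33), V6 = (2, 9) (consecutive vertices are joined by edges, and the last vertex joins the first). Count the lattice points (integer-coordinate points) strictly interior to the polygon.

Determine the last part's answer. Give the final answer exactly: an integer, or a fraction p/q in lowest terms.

Part 1: remainder = value at the root: 1*(-1)^3 + 2*(-1)^2 - 5*(-1)^1 - 8 = (-1) + (2) + (5) + (-8) = -2; answer -2
Part 2: R1 = -2; d = 80575; 80575 = 5^2 * 11 * 293; sigma = (1 + 5 + 25) * (1 + 11) * (1 + 293) = 31 * 12 * 294 = 109368; answer 109368
Part 3: R2 = 109368; c = 5; total draws C(10,4) = 210; favorable C(5,4) = 5; P = 1/42; answer 1/42
Part 4: R3 = 1/42; threaded value p + q = 43; w = 11; cross terms: (6*-38 - 23*-37)=623, (23*6 - 37*-38)=1544, (37*11 - 22*6)=275, (22*33 - 7*11)=649, (7*9 - 2*33)=-3, (2*-37 - 6*9)=-128; twice the area = |2960| = 2960; area = 1480; boundary points = 1 + 2 + 5 + 1 + 1 + 2 = 12; strictly interior points = area - boundary/2 + 1 = 1475; answer 1475

1475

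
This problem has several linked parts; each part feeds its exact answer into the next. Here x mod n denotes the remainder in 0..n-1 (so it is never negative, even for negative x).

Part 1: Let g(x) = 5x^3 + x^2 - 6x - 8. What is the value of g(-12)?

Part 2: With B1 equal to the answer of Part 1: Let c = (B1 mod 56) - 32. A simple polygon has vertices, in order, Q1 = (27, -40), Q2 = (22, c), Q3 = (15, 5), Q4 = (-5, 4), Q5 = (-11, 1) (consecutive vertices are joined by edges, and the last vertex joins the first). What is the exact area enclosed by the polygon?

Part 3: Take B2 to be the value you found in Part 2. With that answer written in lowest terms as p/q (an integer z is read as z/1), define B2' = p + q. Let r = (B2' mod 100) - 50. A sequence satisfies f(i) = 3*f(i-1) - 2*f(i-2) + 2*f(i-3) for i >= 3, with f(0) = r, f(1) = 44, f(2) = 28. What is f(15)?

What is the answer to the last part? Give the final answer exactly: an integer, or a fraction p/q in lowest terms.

-1165066

Part 1: 5*(-12)^3 + 1*(-12)^2 - 6*(-12)^1 - 8 = (-8640) + (144) + (72) + (-8) = -8432; answer -8432
Part 2: B1 = -8432; c = -8; cross terms: (27*-8 - 22*-40)=664, (22*5 - 15*-8)=230, (15*4 - -5*5)=85, (-5*1 - -11*4)=39, (-11*-40 - 27*1)=413; twice the area = |1431| = 1431; area = 1431/2; answer 1431/2
Part 3: B2 = 1431/2; threaded value p + q = 1433; r = -17; f(3) = 3*(28) - 2*(44) + 2*(-17) = -38; iterating: f(3)=-38, f(4)=-82, f(5)=-114, f(6)=-254, f(7)=-698, f(8)=-1814, f(9)=-4554, f(10)=-11430, f(11)=-28810, f(12)=-72678, f(13)=-183274, f(14)=-462086, f(15)=-1165066; answer -1165066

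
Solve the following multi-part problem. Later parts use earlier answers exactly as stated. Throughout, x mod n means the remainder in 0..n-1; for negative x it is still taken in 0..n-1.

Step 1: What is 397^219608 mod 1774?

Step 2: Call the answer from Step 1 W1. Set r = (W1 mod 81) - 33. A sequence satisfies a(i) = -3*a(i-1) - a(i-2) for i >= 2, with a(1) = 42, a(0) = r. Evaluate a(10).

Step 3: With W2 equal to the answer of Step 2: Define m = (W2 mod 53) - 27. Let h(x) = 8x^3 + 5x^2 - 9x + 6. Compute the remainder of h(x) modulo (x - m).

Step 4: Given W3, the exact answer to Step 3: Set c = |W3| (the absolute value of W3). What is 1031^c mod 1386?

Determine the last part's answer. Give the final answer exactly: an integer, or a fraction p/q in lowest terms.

907

Step 1: squarings mod 1774: 397^1=397, 397^2=1497, 397^4=447, 397^8=1121, 397^16=649, 397^32=763, 397^64=297, 397^128=1283, 397^256=1591, 397^512=1557, 397^1024=965, 397^2048=1649, 397^4096=1433, 397^8192=971, 397^16384=847, 397^32768=713, 397^65536=1005, 397^131072=619; 397^219608 = 397^8 * 397^16 * 397^64 * 397^128 * 397^256 * 397^2048 * 397^4096 * 397^16384 * 397^65536 * 397^131072 = 1573 (mod 1774); answer 1573
Step 2: W1 = 1573; r = 1; a(2) = -3*(42) - 1*(1) = -127; iterating: a(2)=-127, a(3)=339, a(4)=-890, a(5)=2331, a(6)=-6103, a(7)=15978, a(8)=-41831, a(9)=109515, a(10)=-286714; answer -286714
Step 3: W2 = -286714; m = -11; remainder = value at the root: 8*(-11)^3 + 5*(-11)^2 - 9*(-11)^1 + 6 = (-10648) + (605) + (99) + (6) = -9938; answer -9938
Step 4: W3 = -9938; c = 9938; squarings mod 1386: 1031^1=1031, 1031^2=1285, 1031^4=499, 1031^8=907, 1031^16=751, 1031^32=1285, 1031^64=499, 1031^128=907, 1031^256=751, 1031^512=1285, 1031^1024=499, 1031^2048=907, 1031^4096=751, 1031^8192=1285; 1031^9938 = 1031^2 * 1031^16 * 1031^64 * 1031^128 * 1031^512 * 1031^1024 * 1031^8192 = 907 (mod 1386); answer 907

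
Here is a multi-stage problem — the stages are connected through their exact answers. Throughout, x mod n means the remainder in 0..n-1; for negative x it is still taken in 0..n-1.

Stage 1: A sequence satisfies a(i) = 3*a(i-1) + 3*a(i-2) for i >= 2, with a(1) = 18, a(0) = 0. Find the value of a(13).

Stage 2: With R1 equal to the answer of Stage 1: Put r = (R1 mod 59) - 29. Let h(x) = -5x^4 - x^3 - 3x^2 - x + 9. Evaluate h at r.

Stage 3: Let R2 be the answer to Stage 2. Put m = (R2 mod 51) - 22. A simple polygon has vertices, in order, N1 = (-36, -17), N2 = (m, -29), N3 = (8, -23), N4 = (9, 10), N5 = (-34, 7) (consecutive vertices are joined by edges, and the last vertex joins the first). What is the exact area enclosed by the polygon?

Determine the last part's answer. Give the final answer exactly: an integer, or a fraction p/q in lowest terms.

1377

Stage 1: a(2) = 3*(18) + 3*(0) = 54; iterating: a(2)=54, a(3)=216, a(4)=810, a(5)=3078, a(6)=11664, a(7)=44226, a(8)=167670, a(9)=635688, a(10)=2410074, a(11)=9137286, a(12)=34642080, a(13)=131338098; answer 131338098
Stage 2: R1 = 131338098; r = -2; -5*(-2)^4 - 1*(-2)^3 - 3*(-2)^2 - 1*(-2)^1 + 9 = (-80) + (8) + (-12) + (2) + (9) = -73; answer -73
Stage 3: R2 = -73; m = 7; cross terms: (-36*-29 - 7*-17)=1163, (7*-23 - 8*-29)=71, (8*10 - 9*-23)=287, (9*7 - -34*10)=403, (-34*-17 - -36*7)=830; twice the area = |2754| = 2754; area = 1377; answer 1377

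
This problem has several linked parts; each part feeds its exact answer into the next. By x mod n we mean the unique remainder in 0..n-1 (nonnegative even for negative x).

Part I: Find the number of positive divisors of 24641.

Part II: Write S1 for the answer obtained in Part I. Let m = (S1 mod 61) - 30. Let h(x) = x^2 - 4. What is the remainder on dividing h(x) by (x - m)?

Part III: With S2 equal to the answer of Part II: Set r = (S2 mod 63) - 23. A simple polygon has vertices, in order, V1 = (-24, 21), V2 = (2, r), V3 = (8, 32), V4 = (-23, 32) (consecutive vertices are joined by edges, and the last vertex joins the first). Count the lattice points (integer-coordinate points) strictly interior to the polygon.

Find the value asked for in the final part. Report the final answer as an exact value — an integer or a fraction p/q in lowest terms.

Part I: 24641 = 41 * 601; number of divisors = (1+1) * (1+1) = 4; answer 4
Part II: S1 = 4; m = -26; remainder = value at the root: 1*(-26)^2 - 4 = (676) + (-4) = 672; answer 672
Part III: S2 = 672; r = 19; cross terms: (-24*19 - 2*21)=-498, (2*32 - 8*19)=-88, (8*32 - -23*32)=992, (-23*21 - -24*32)=285; twice the area = |691| = 691; area = 691/2; boundary points = 2 + 1 + 31 + 1 = 35; strictly interior points = area - boundary/2 + 1 = 329; answer 329

329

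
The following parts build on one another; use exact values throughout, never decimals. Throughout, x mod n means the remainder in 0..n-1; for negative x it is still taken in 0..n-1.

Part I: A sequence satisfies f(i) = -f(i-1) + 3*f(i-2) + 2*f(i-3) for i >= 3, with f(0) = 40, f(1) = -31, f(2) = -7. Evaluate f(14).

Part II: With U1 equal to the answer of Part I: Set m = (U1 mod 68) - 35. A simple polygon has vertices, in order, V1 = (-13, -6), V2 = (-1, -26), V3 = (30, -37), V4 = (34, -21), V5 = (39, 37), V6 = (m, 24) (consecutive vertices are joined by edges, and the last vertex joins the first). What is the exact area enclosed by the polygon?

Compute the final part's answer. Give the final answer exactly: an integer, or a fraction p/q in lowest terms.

Part I: f(3) = -1*(-7) + 3*(-31) + 2*(40) = -6; iterating: f(3)=-6, f(4)=-77, f(5)=45, f(6)=-288, f(7)=269, f(8)=-1043, f(9)=1274, f(10)=-3865, f(11)=5601, f(12)=-14648, f(13)=23721, f(14)=-56463; answer -56463
Part II: U1 = -56463; m = 10; cross terms: (-13*-26 - -1*-6)=332, (-1*-37 - 30*-26)=817, (30*-21 - 34*-37)=628, (34*37 - 39*-21)=2077, (39*24 - 10*37)=566, (10*-6 - -13*24)=252; twice the area = |4672| = 4672; area = 2336; answer 2336

2336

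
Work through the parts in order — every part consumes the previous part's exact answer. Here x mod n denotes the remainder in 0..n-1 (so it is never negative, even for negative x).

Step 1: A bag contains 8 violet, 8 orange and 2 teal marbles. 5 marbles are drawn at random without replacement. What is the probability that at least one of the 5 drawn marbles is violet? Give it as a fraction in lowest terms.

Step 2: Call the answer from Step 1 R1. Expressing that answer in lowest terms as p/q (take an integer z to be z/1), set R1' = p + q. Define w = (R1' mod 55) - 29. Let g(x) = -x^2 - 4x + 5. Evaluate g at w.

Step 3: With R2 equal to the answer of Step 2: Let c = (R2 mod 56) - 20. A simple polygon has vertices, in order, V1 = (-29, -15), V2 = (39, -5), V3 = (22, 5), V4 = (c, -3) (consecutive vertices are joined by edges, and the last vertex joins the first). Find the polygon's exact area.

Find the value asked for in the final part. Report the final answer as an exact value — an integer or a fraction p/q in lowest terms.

Step 1: total draws C(18,5) = 8568; complement C(10,5) = 252; favorable 8568 - 252 = 8316; P = 33/34; answer 33/34
Step 2: R1 = 33/34; threaded value p + q = 67; w = -17; -1*(-17)^2 - 4*(-17)^1 + 5 = (-289) + (68) + (5) = -216; answer -216
Step 3: R2 = -216; c = -12; cross terms: (-29*-5 - 39*-15)=730, (39*5 - 22*-5)=305, (22*-3 - -12*5)=-6, (-12*-15 - -29*-3)=93; twice the area = |1122| = 1122; area = 561; answer 561

561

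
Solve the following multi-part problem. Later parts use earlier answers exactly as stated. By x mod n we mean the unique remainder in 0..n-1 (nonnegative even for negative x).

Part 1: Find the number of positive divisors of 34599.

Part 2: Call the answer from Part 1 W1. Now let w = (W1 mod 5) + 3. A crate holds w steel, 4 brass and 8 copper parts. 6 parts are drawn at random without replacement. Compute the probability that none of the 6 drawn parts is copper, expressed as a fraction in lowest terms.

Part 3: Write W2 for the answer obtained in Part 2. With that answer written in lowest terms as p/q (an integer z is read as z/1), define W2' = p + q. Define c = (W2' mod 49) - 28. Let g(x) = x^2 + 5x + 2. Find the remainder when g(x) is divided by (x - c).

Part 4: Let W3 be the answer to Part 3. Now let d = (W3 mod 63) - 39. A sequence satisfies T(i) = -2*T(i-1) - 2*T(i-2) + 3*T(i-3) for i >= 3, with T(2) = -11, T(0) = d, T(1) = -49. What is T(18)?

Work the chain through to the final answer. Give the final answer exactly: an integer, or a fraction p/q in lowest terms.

Part 1: 34599 = 3 * 19 * 607; number of divisors = (1+1) * (1+1) * (1+1) = 8; answer 8
Part 2: W1 = 8; w = 6; total draws C(18,6) = 18564; favorable C(10,6) = 210; P = 5/442; answer 5/442
Part 3: W2 = 5/442; threaded value p + q = 447; c = -22; remainder = value at the root: 1*(-22)^2 + 5*(-22)^1 + 2 = (484) + (-110) + (2) = 376; answer 376
Part 4: W3 = 376; d = 22; T(3) = -2*(-11) - 2*(-49) + 3*(22) = 186; iterating: T(3)=186, T(4)=-497, T(5)=589, T(6)=374, T(7)=-3417, T(8)=7853, T(9)=-7750, T(10)=-10457, T(11)=59973, T(12)=-122282, T(13)=93247, T(14)=237989, T(15)=-1029318, T(16)=1862399, T(17)=-952195, T(18)=-4908362; answer -4908362

-4908362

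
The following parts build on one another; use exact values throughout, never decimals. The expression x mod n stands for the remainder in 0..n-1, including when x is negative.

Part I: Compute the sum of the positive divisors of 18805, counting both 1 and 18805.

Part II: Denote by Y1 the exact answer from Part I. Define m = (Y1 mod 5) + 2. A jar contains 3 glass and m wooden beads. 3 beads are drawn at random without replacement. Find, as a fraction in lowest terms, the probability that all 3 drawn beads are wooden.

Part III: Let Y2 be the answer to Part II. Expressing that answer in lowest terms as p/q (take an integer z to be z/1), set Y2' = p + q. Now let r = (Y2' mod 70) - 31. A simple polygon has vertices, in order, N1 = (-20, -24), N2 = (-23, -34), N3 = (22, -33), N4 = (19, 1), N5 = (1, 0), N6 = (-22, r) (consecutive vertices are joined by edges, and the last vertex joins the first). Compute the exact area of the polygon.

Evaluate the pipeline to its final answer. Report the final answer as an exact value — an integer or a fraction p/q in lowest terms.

2979/2

Part I: 18805 = 5 * 3761; sigma = (1 + 5) * (1 + 3761) = 6 * 3762 = 22572; answer 22572
Part II: Y1 = 22572; m = 4; total draws C(7,3) = 35; favorable C(4,3) = 4; P = 4/35; answer 4/35
Part III: Y2 = 4/35; threaded value p + q = 39; r = 8; cross terms: (-20*-34 - -23*-24)=128, (-23*-33 - 22*-34)=1507, (22*1 - 19*-33)=649, (19*0 - 1*1)=-1, (1*8 - -22*0)=8, (-22*-24 - -20*8)=688; twice the area = |2979| = 2979; area = 2979/2; answer 2979/2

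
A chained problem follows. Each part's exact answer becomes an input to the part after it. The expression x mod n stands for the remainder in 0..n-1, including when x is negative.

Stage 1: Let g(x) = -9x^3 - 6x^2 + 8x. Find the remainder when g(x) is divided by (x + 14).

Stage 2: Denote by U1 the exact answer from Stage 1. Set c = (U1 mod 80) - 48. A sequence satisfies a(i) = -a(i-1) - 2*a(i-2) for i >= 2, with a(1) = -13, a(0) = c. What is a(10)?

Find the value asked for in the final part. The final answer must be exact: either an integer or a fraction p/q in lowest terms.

Stage 1: remainder = value at the root: -9*(-14)^3 - 6*(-14)^2 + 8*(-14)^1 = (24696) + (-1176) + (-112) = 23408; answer 23408
Stage 2: U1 = 23408; c = 0; a(2) = -1*(-13) - 2*(0) = 13; iterating: a(2)=13, a(3)=13, a(4)=-39, a(5)=13, a(6)=65, a(7)=-91, a(8)=-39, a(9)=221, a(10)=-143; answer -143

-143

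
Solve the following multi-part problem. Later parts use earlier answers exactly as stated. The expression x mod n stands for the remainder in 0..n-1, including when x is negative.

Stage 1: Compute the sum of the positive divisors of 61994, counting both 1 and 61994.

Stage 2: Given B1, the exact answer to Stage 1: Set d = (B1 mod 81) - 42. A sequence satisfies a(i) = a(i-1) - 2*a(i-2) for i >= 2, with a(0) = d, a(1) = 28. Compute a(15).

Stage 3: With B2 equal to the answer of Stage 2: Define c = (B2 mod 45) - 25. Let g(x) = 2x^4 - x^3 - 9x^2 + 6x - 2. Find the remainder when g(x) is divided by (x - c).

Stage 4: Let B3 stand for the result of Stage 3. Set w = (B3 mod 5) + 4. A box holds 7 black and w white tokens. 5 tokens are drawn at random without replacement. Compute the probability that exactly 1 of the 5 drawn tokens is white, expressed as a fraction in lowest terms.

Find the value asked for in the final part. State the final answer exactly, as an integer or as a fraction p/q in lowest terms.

35/286

Stage 1: 61994 = 2 * 139 * 223; sigma = (1 + 2) * (1 + 139) * (1 + 223) = 3 * 140 * 224 = 94080; answer 94080
Stage 2: B1 = 94080; d = -3; a(2) = 1*(28) - 2*(-3) = 34; iterating: a(2)=34, a(3)=-22, a(4)=-90, a(5)=-46, a(6)=134, a(7)=226, a(8)=-42, a(9)=-494, a(10)=-410, a(11)=578, a(12)=1398, a(13)=242, a(14)=-2554, a(15)=-3038; answer -3038
Stage 3: B2 = -3038; c = -3; remainder = value at the root: 2*(-3)^4 - 1*(-3)^3 - 9*(-3)^2 + 6*(-3)^1 - 2 = (162) + (27) + (-81) + (-18) + (-2) = 88; answer 88
Stage 4: B3 = 88; w = 7; total draws C(14,5) = 2002; favorable C(7,1)*C(7,4) = 245; P = 35/286; answer 35/286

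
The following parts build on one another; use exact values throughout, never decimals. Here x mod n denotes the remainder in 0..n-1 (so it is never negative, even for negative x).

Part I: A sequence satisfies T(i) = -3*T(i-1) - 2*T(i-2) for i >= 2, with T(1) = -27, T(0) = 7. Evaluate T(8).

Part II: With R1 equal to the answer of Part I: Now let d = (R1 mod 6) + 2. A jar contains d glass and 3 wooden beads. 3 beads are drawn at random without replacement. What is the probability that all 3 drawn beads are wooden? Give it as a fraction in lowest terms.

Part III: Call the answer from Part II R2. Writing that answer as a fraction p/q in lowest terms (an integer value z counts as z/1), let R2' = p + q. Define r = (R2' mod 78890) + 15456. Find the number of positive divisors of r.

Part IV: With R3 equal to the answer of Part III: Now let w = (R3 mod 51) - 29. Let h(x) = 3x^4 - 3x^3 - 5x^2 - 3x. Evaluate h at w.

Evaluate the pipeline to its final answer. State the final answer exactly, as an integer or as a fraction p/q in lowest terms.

91468

Part I: T(2) = -3*(-27) - 2*(7) = 67; iterating: T(2)=67, T(3)=-147, T(4)=307, T(5)=-627, T(6)=1267, T(7)=-2547, T(8)=5107; answer 5107
Part II: R1 = 5107; d = 3; total draws C(6,3) = 20; favorable C(3,3) = 1; P = 1/20; answer 1/20
Part III: R2 = 1/20; threaded value p + q = 21; r = 15477; 15477 = 3 * 7 * 11 * 67; number of divisors = (1+1) * (1+1) * (1+1) * (1+1) = 16; answer 16
Part IV: R3 = 16; w = -13; 3*(-13)^4 - 3*(-13)^3 - 5*(-13)^2 - 3*(-13)^1 = (85683) + (6591) + (-845) + (39) = 91468; answer 91468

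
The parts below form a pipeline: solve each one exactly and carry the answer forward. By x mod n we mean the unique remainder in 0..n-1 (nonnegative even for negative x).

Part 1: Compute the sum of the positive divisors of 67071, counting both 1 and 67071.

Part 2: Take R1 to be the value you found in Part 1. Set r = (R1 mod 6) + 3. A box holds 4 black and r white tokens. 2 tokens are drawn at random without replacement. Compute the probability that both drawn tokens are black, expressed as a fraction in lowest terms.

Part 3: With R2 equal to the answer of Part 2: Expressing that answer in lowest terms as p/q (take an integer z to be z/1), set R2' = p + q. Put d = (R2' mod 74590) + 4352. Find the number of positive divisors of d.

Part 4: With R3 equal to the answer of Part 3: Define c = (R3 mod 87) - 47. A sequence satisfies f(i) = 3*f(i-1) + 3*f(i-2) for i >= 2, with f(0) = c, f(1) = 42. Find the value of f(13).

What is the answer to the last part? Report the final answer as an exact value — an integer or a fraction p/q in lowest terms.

58187322

Part 1: 67071 = 3 * 79 * 283; sigma = (1 + 3) * (1 + 79) * (1 + 283) = 4 * 80 * 284 = 90880; answer 90880
Part 2: R1 = 90880; r = 7; total draws C(11,2) = 55; favorable C(4,2) = 6; P = 6/55; answer 6/55
Part 3: R2 = 6/55; threaded value p + q = 61; d = 4413; 4413 = 3 * 1471; number of divisors = (1+1) * (1+1) = 4; answer 4
Part 4: R3 = 4; c = -43; f(2) = 3*(42) + 3*(-43) = -3; iterating: f(2)=-3, f(3)=117, f(4)=342, f(5)=1377, f(6)=5157, f(7)=19602, f(8)=74277, f(9)=281637, f(10)=1067742, f(11)=4048137, f(12)=15347637, f(13)=58187322; answer 58187322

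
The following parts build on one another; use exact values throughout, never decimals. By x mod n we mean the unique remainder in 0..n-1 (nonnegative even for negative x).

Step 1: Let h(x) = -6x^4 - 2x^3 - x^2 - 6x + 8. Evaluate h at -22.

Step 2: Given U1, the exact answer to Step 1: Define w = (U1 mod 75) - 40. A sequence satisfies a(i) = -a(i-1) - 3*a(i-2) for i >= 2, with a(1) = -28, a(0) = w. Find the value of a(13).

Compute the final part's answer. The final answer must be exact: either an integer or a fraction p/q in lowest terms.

29252

Step 1: -6*(-22)^4 - 2*(-22)^3 - 1*(-22)^2 - 6*(-22)^1 + 8 = (-1405536) + (21296) + (-484) + (132) + (8) = -1384584; answer -1384584
Step 2: U1 = -1384584; w = 26; a(2) = -1*(-28) - 3*(26) = -50; iterating: a(2)=-50, a(3)=134, a(4)=16, a(5)=-418, a(6)=370, a(7)=884, a(8)=-1994, a(9)=-658, a(10)=6640, a(11)=-4666, a(12)=-15254, a(13)=29252; answer 29252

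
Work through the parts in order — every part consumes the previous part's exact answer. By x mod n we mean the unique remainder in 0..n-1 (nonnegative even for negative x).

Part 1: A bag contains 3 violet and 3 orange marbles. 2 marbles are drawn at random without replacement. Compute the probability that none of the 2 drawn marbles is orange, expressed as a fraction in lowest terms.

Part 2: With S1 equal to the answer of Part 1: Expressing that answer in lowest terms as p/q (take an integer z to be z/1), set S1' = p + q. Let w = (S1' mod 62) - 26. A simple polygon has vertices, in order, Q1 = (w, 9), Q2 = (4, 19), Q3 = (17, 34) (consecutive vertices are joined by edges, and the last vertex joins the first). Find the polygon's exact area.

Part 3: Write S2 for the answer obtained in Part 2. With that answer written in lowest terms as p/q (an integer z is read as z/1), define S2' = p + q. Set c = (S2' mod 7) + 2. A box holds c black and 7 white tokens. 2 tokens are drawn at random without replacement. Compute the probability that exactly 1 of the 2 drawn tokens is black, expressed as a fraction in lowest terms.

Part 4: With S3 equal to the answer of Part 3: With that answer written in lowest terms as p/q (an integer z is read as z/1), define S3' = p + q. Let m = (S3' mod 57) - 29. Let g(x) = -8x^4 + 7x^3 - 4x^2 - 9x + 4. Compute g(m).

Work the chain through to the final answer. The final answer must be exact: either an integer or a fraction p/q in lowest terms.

Part 1: total draws C(6,2) = 15; favorable C(3,2) = 3; P = 1/5; answer 1/5
Part 2: S1 = 1/5; threaded value p + q = 6; w = -20; cross terms: (-20*19 - 4*9)=-416, (4*34 - 17*19)=-187, (17*9 - -20*34)=833; twice the area = |230| = 230; area = 115; answer 115
Part 3: S2 = 115; threaded value p + q = 116; c = 6; total draws C(13,2) = 78; favorable C(6,1)*C(7,1) = 42; P = 7/13; answer 7/13
Part 4: S3 = 7/13; threaded value p + q = 20; m = -9; -8*(-9)^4 + 7*(-9)^3 - 4*(-9)^2 - 9*(-9)^1 + 4 = (-52488) + (-5103) + (-324) + (81) + (4) = -57830; answer -57830

-57830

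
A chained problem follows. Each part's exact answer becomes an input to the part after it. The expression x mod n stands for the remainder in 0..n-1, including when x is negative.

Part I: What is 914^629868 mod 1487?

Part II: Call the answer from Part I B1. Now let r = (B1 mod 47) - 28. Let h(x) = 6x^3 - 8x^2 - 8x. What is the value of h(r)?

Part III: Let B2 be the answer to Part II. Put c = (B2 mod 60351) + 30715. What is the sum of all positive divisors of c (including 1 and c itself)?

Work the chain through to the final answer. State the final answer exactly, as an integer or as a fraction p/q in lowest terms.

Part I: squarings mod 1487: 914^1=914, 914^2=1189, 914^4=1071, 914^8=564, 914^16=1365, 914^32=14, 914^64=196, 914^128=1241, 914^256=1036, 914^512=1169, 914^1024=8, 914^2048=64, 914^4096=1122, 914^8192=882, 914^16384=223, 914^32768=658, 914^65536=247, 914^131072=42, 914^262144=277, 914^524288=892; 914^629868 = 914^4 * 914^8 * 914^32 * 914^64 * 914^1024 * 914^2048 * 914^4096 * 914^32768 * 914^65536 * 914^524288 = 715 (mod 1487); answer 715
Part II: B1 = 715; r = -18; 6*(-18)^3 - 8*(-18)^2 - 8*(-18)^1 = (-34992) + (-2592) + (144) = -37440; answer -37440
Part III: B2 = -37440; c = 53626; 53626 = 2 * 26813; sigma = (1 + 2) * (1 + 26813) = 3 * 26814 = 80442; answer 80442

80442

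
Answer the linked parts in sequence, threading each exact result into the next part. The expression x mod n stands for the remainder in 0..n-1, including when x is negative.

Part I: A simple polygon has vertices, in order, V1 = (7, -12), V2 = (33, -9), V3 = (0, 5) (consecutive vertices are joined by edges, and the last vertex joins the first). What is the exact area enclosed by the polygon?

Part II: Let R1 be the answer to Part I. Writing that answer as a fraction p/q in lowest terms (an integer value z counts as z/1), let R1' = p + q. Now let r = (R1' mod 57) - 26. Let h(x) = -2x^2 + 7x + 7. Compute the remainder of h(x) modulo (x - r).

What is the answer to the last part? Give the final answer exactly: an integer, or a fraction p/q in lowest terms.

-690

Part I: cross terms: (7*-9 - 33*-12)=333, (33*5 - 0*-9)=165, (0*-12 - 7*5)=-35; twice the area = |463| = 463; area = 463/2; answer 463/2
Part II: R1 = 463/2; threaded value p + q = 465; r = -17; remainder = value at the root: -2*(-17)^2 + 7*(-17)^1 + 7 = (-578) + (-119) + (7) = -690; answer -690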